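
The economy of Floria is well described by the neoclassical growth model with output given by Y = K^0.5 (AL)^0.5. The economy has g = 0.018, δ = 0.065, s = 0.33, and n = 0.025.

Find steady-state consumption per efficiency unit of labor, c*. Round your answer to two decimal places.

c* = 2.05

At the steady state, Δk = 0, so s·k^α = (n + g + δ)·k.
Rearranging, k^(1−α) = s / (n + g + δ).
k^0.5 = 0.33 / (0.025 + 0.018 + 0.065) = 0.33 / 0.108 = 3.0556
k* = 3.0556^(1/0.5) ≈ 9.3367
y* = (k*)^α = 9.3367^0.5 ≈ 3.0556
c* = (1 − s)·y* = (1 − 0.33) × 3.0556 ≈ 2.0473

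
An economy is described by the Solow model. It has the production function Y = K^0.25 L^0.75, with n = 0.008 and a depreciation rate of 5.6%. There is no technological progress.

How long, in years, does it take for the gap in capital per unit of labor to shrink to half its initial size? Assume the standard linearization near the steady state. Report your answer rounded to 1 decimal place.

half-life ≈ 14.4 years

Near the steady state the convergence rate is λ = (1 − α)(n + δ).
λ = (1 − 0.25) × 0.064 = 0.75 × 0.064 = 0.0480
Half-life = ln 2 / λ = 0.6931 / 0.0480 ≈ 14.44 years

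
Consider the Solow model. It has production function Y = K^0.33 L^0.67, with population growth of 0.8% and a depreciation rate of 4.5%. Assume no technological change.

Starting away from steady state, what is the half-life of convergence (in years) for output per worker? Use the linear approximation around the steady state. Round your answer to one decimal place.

about 19.5 years

Near the steady state the convergence rate is λ = (1 − α)(n + δ).
λ = (1 − 0.33) × 0.053 = 0.67 × 0.053 = 0.03551
Half-life = ln 2 / λ = 0.6931 / 0.03551 ≈ 19.52 years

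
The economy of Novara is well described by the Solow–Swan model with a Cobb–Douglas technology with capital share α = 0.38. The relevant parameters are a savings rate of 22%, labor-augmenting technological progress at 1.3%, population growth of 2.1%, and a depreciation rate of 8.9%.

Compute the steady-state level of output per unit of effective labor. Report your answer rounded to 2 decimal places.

In steady state, investment equals break-even investment: s·k^α = (n + g + δ)·k.
Dividing both sides by k: k^(1−α) = s / (n + g + δ).
k^0.62 = 0.22 / (0.021 + 0.013 + 0.089) = 0.22 / 0.123 = 1.7886
k* = 1.7886^(1/0.62) ≈ 2.5543
y* = (k*)^α = 2.5543^0.38 ≈ 1.4281

y* ≈ 1.43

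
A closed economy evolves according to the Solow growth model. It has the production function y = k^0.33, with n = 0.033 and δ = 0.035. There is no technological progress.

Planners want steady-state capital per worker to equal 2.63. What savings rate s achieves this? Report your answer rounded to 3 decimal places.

s ≈ 0.130

In steady state, investment equals break-even investment: s·k^α = (n + δ)·k.
So s / (n + δ) = (k*)^(1−α) = 2.63^0.67 = 1.9115.
Therefore s = 1.9115 × (n + δ) = 1.9115 × 0.068 = 0.1300.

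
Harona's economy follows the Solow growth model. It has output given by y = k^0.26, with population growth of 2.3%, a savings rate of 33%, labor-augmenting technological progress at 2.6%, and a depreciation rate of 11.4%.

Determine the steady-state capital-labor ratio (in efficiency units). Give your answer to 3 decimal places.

k* ≈ 2.594

At the steady state, Δk = 0, so s·k^α = (n + g + δ)·k.
Dividing both sides by k: k^(1−α) = s / (n + g + δ).
k^0.74 = 0.33 / (0.023 + 0.026 + 0.114) = 0.33 / 0.163 = 2.0245
k* = 2.0245^(1/0.74) ≈ 2.5938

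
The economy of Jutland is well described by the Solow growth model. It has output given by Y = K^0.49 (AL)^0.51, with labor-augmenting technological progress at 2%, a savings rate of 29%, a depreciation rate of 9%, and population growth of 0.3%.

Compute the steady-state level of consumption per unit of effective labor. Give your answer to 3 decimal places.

c* = 1.756

Steady state requires s·f(k) = (n + g + δ)·k, i.e. s·k^α = (n + g + δ)·k.
Rearranging, k^(1−α) = s / (n + g + δ).
k^0.51 = 0.29 / (0.003 + 0.020 + 0.090) = 0.29 / 0.113 = 2.5664
k* = 2.5664^(1/0.51) ≈ 6.3474
y* = (k*)^α = 6.3474^0.49 ≈ 2.4733
c* = (1 − s)·y* = (1 − 0.29) × 2.4733 ≈ 1.7560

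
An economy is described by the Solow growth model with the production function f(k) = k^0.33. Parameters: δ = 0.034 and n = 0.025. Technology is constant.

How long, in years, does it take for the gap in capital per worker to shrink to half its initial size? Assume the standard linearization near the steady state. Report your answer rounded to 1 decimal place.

t_½ ≈ 17.5 years

Near the steady state the convergence rate is λ = (1 − α)(n + δ).
λ = (1 − 0.33) × 0.059 = 0.67 × 0.059 = 0.03953
Half-life = ln 2 / λ = 0.6931 / 0.03953 ≈ 17.53 years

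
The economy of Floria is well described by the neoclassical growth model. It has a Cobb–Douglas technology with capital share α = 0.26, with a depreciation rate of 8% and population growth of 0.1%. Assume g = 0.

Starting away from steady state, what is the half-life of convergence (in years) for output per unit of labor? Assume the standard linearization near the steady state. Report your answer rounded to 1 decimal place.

half-life ≈ 11.6 years

Near the steady state the convergence rate is λ = (1 − α)(n + δ).
λ = (1 − 0.26) × 0.081 = 0.74 × 0.081 = 0.05994
Half-life = ln 2 / λ = 0.6931 / 0.05994 ≈ 11.56 years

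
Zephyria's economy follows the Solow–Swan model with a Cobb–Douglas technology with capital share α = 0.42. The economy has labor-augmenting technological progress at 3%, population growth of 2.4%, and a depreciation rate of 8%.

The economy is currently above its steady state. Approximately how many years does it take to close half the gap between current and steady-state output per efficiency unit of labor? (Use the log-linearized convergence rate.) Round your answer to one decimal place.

about 8.9 years

Near the steady state the convergence rate is λ = (1 − α)(n + g + δ).
λ = (1 − 0.42) × 0.134 = 0.58 × 0.134 = 0.07772
Half-life = ln 2 / λ = 0.6931 / 0.07772 ≈ 8.92 years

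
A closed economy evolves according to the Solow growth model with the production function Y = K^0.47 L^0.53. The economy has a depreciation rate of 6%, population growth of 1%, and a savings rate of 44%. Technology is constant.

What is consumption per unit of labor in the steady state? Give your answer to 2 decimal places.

c* ≈ 2.86

Steady state requires s·f(k) = (n + δ)·k, i.e. s·k^α = (n + δ)·k.
Dividing both sides by k: k^(1−α) = s / (n + δ).
k^0.53 = 0.44 / (0.010 + 0.060) = 0.44 / 0.070 = 6.2857
k* = 6.2857^(1/0.53) ≈ 32.0869
y* = (k*)^α = 32.0869^0.47 ≈ 5.1047
c* = (1 − s)·y* = (1 − 0.44) × 5.1047 ≈ 2.8586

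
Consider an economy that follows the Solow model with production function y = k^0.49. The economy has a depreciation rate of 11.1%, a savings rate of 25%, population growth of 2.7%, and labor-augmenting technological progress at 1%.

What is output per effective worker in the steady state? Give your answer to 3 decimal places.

y* = 1.655

In steady state, investment equals break-even investment: s·k^α = (n + g + δ)·k.
Rearranging, k^(1−α) = s / (n + g + δ).
k^0.51 = 0.25 / (0.027 + 0.010 + 0.111) = 0.25 / 0.148 = 1.6892
k* = 1.6892^(1/0.51) ≈ 2.7953
y* = (k*)^α = 2.7953^0.49 ≈ 1.6548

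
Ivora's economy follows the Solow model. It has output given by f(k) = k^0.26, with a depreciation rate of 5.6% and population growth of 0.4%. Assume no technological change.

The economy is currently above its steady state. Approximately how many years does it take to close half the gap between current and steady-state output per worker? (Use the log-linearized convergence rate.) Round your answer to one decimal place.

Near the steady state the convergence rate is λ = (1 − α)(n + δ).
λ = (1 − 0.26) × 0.060 = 0.74 × 0.060 = 0.0444
Half-life = ln 2 / λ = 0.6931 / 0.0444 ≈ 15.61 years

t_½ ≈ 15.6 years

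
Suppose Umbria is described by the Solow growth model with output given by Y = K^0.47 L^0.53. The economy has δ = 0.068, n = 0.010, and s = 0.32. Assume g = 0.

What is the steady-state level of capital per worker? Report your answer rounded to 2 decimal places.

k* ≈ 14.35

In steady state, investment equals break-even investment: s·k^α = (n + δ)·k.
Rearranging, k^(1−α) = s / (n + δ).
k^0.53 = 0.32 / (0.010 + 0.068) = 0.32 / 0.078 = 4.1026
k* = 4.1026^(1/0.53) ≈ 14.3455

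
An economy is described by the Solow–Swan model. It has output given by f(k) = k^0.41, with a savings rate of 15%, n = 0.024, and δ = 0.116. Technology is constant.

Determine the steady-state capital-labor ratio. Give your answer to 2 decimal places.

k* = 1.12

In steady state, investment equals break-even investment: s·k^α = (n + δ)·k.
Dividing both sides by k: k^(1−α) = s / (n + δ).
k^0.59 = 0.15 / (0.024 + 0.116) = 0.15 / 0.140 = 1.0714
k* = 1.0714^(1/0.59) ≈ 1.1240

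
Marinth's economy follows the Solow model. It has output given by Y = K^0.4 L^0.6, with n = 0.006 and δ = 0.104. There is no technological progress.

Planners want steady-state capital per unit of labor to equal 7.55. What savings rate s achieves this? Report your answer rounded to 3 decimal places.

s ≈ 0.370

In steady state, investment equals break-even investment: s·k^α = (n + δ)·k.
So s / (n + δ) = (k*)^(1−α) = 7.55^0.6 = 3.3633.
Therefore s = 3.3633 × (n + δ) = 3.3633 × 0.110 = 0.3700.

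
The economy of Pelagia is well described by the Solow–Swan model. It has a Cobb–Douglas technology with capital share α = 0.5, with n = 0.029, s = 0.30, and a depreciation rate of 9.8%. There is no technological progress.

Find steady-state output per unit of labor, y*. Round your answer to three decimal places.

y* ≈ 2.362

Steady state requires s·f(k) = (n + δ)·k, i.e. s·k^α = (n + δ)·k.
Rearranging, k^(1−α) = s / (n + δ).
k^0.5 = 0.30 / (0.029 + 0.098) = 0.30 / 0.127 = 2.3622
k* = 2.3622^(1/0.5) ≈ 5.5800
y* = (k*)^α = 5.5800^0.5 ≈ 2.3622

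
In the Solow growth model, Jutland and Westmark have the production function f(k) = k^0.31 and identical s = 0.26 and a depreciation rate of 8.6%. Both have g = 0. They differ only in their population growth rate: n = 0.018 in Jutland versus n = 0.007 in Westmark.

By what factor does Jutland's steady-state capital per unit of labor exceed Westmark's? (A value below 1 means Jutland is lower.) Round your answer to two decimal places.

ratio ≈ 0.85

Steady-state k* = [s/(n + δ)]^(1/(1−α)), so the ratio is [ (s_J/(n + δ)_J) / (s_W/(n + δ)_W) ]^1.4493.
s_J/(n + δ)_J = 0.26/0.104 = 2.5000; s_W/(n + δ)_W = 0.26/0.093 = 2.7957.
Ratio = (2.5000/2.7957)^1.4493 = 0.8942^1.4493 ≈ 0.8504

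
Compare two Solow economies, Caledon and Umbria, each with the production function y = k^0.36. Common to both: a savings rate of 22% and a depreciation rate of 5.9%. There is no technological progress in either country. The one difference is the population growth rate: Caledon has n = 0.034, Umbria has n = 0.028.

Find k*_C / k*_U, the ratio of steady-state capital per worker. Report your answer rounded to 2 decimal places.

ratio ≈ 0.90

Steady-state k* = [s/(n + δ)]^(1/(1−α)), so the ratio is [ (s_C/(n + δ)_C) / (s_U/(n + δ)_U) ]^1.5625.
s_C/(n + δ)_C = 0.22/0.093 = 2.3656; s_U/(n + δ)_U = 0.22/0.087 = 2.5287.
Ratio = (2.3656/2.5287)^1.5625 = 0.9355^1.5625 ≈ 0.9011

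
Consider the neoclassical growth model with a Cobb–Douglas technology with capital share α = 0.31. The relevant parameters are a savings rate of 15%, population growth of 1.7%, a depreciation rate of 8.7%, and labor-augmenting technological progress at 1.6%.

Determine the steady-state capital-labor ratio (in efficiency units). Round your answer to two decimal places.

In steady state, investment equals break-even investment: s·k^α = (n + g + δ)·k.
Rearranging, k^(1−α) = s / (n + g + δ).
k^0.69 = 0.15 / (0.017 + 0.016 + 0.087) = 0.15 / 0.120 = 1.2500
k* = 1.2500^(1/0.69) ≈ 1.3818

k* ≈ 1.38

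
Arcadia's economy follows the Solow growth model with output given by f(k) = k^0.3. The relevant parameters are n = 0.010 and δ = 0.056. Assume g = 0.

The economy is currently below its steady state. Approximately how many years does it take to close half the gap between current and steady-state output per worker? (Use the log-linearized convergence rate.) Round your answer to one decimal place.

half-life ≈ 15.0 years

Near the steady state the convergence rate is λ = (1 − α)(n + δ).
λ = (1 − 0.3) × 0.066 = 0.7 × 0.066 = 0.0462
Half-life = ln 2 / λ = 0.6931 / 0.0462 ≈ 15.00 years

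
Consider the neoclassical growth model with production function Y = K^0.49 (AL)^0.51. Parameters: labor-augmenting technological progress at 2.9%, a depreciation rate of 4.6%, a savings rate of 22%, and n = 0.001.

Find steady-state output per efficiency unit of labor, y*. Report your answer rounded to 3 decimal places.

In steady state, investment equals break-even investment: s·k^α = (n + g + δ)·k.
Rearranging, k^(1−α) = s / (n + g + δ).
k^0.51 = 0.22 / (0.001 + 0.029 + 0.046) = 0.22 / 0.076 = 2.8947
k* = 2.8947^(1/0.51) ≈ 8.0372
y* = (k*)^α = 8.0372^0.49 ≈ 2.7765

y* ≈ 2.777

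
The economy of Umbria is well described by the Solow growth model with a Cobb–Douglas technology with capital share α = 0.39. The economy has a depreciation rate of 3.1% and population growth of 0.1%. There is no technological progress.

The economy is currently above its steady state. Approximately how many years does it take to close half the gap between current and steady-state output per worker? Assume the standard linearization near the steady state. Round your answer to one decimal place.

Near the steady state the convergence rate is λ = (1 − α)(n + δ).
λ = (1 − 0.39) × 0.032 = 0.61 × 0.032 = 0.01952
Half-life = ln 2 / λ = 0.6931 / 0.01952 ≈ 35.51 years

t_½ ≈ 35.5 years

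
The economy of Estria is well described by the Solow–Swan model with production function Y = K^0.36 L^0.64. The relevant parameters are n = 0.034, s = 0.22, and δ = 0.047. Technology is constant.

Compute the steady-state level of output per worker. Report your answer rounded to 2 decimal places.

Steady state requires s·f(k) = (n + δ)·k, i.e. s·k^α = (n + δ)·k.
Dividing both sides by k: k^(1−α) = s / (n + δ).
k^0.64 = 0.22 / (0.034 + 0.047) = 0.22 / 0.081 = 2.7160
k* = 2.7160^(1/0.64) ≈ 4.7645
y* = (k*)^α = 4.7645^0.36 ≈ 1.7542

y* ≈ 1.75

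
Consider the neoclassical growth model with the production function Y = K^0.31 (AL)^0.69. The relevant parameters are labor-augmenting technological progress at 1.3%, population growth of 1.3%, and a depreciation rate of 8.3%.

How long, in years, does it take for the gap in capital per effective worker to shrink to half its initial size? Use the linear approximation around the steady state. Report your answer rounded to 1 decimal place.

t_½ ≈ 9.2 years

Near the steady state the convergence rate is λ = (1 − α)(n + g + δ).
λ = (1 − 0.31) × 0.109 = 0.69 × 0.109 = 0.07521
Half-life = ln 2 / λ = 0.6931 / 0.07521 ≈ 9.22 years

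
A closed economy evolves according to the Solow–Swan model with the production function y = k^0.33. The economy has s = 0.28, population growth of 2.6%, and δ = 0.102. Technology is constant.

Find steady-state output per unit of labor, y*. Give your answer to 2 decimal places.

y* ≈ 1.47

At the steady state, Δk = 0, so s·k^α = (n + δ)·k.
Dividing both sides by k: k^(1−α) = s / (n + δ).
k^0.67 = 0.28 / (0.026 + 0.102) = 0.28 / 0.128 = 2.1875
k* = 2.1875^(1/0.67) ≈ 3.2165
y* = (k*)^α = 3.2165^0.33 ≈ 1.4704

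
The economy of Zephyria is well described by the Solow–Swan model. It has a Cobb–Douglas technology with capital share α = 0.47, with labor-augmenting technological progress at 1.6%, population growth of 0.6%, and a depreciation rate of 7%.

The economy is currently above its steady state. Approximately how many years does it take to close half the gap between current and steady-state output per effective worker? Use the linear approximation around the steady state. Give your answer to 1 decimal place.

Near the steady state the convergence rate is λ = (1 − α)(n + g + δ).
λ = (1 − 0.47) × 0.092 = 0.53 × 0.092 = 0.04876
Half-life = ln 2 / λ = 0.6931 / 0.04876 ≈ 14.21 years

half-life ≈ 14.2 years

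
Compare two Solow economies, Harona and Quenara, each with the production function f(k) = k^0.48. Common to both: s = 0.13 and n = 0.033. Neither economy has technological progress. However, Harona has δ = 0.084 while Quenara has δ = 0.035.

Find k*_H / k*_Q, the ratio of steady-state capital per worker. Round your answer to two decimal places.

ratio ≈ 0.35

Steady-state k* = [s/(n + δ)]^(1/(1−α)), so the ratio is [ (s_H/(n + δ)_H) / (s_Q/(n + δ)_Q) ]^1.9231.
s_H/(n + δ)_H = 0.13/0.117 = 1.1111; s_Q/(n + δ)_Q = 0.13/0.068 = 1.9118.
Ratio = (1.1111/1.9118)^1.9231 = 0.5812^1.9231 ≈ 0.3522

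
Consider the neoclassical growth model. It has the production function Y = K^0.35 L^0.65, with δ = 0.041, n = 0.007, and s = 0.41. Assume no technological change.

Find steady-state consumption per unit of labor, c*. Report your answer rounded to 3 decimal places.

In steady state, investment equals break-even investment: s·k^α = (n + δ)·k.
Dividing both sides by k: k^(1−α) = s / (n + δ).
k^0.65 = 0.41 / (0.007 + 0.041) = 0.41 / 0.048 = 8.5417
k* = 8.5417^(1/0.65) ≈ 27.1110
y* = (k*)^α = 27.1110^0.35 ≈ 3.1740
c* = (1 − s)·y* = (1 − 0.41) × 3.1740 ≈ 1.8727

c* = 1.873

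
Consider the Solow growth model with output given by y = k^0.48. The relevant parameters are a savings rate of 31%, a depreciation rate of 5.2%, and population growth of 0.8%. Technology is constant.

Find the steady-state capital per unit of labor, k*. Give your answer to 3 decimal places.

Steady state requires s·f(k) = (n + δ)·k, i.e. s·k^α = (n + δ)·k.
Rearranging, k^(1−α) = s / (n + δ).
k^0.52 = 0.31 / (0.008 + 0.052) = 0.31 / 0.060 = 5.1667
k* = 5.1667^(1/0.52) ≈ 23.5269

k* = 23.527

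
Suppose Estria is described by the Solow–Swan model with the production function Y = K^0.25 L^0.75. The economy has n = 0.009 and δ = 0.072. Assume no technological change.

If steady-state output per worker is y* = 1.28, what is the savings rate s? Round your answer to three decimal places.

In steady state, investment equals break-even investment: s·k^α = (n + δ)·k.
Since y* = [s/(n + δ)]^(α/(1−α)), we have s/(n + δ) = (y*)^((1−α)/α) = 1.28^3 = 2.0972.
Therefore s = 2.0972 × (n + δ) = 2.0972 × 0.081 = 0.1699.

s ≈ 0.170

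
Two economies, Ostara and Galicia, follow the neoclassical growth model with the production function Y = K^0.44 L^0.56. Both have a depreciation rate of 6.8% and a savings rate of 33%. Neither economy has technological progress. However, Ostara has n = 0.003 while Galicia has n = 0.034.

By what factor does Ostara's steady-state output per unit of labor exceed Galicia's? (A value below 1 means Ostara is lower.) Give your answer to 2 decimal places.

Steady-state y* = [s/(n + δ)]^(α/(1−α)), so the ratio is [ (s_O/(n + δ)_O) / (s_G/(n + δ)_G) ]^0.7857.
s_O/(n + δ)_O = 0.33/0.071 = 4.6479; s_G/(n + δ)_G = 0.33/0.102 = 3.2353.
Ratio = (4.6479/3.2353)^0.7857 = 1.4366^0.7857 ≈ 1.3293

ratio ≈ 1.33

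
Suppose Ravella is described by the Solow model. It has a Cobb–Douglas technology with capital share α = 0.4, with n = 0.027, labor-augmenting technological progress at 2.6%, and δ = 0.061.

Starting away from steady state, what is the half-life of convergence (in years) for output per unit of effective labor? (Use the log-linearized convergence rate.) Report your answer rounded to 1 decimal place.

Near the steady state the convergence rate is λ = (1 − α)(n + g + δ).
λ = (1 − 0.4) × 0.114 = 0.6 × 0.114 = 0.0684
Half-life = ln 2 / λ = 0.6931 / 0.0684 ≈ 10.13 years

about 10.1 years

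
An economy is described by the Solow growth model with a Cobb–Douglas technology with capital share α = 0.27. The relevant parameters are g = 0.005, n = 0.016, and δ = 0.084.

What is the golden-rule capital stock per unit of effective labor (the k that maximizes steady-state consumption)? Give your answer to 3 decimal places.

k_gold ≈ 3.647

The golden rule sets f'(k) = n + g + δ, i.e. α·k^(α−1) = n + g + δ.
So k^(1−α) = α / (n + g + δ) = 0.27 / 0.105 = 2.5714.
k_gold = 2.5714^(1/0.73) ≈ 3.6465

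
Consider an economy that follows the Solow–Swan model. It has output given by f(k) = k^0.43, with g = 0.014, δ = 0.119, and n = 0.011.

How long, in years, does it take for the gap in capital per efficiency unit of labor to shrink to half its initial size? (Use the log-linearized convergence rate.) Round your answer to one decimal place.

Near the steady state the convergence rate is λ = (1 − α)(n + g + δ).
λ = (1 − 0.43) × 0.144 = 0.57 × 0.144 = 0.08208
Half-life = ln 2 / λ = 0.6931 / 0.08208 ≈ 8.44 years

half-life ≈ 8.4 years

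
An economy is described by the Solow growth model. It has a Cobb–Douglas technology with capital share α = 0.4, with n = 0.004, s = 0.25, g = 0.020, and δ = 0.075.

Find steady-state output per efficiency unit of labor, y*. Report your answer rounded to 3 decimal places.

y* = 1.854

At the steady state, Δk = 0, so s·k^α = (n + g + δ)·k.
Rearranging, k^(1−α) = s / (n + g + δ).
k^0.6 = 0.25 / (0.004 + 0.020 + 0.075) = 0.25 / 0.099 = 2.5253
k* = 2.5253^(1/0.6) ≈ 4.6830
y* = (k*)^α = 4.6830^0.4 ≈ 1.8544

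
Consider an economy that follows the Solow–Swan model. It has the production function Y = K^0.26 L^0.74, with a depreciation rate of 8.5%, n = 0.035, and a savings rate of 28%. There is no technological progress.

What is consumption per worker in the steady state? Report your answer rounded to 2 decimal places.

c* = 0.97

In steady state, investment equals break-even investment: s·k^α = (n + δ)·k.
Dividing both sides by k: k^(1−α) = s / (n + δ).
k^0.74 = 0.28 / (0.035 + 0.085) = 0.28 / 0.120 = 2.3333
k* = 2.3333^(1/0.74) ≈ 3.1424
y* = (k*)^α = 3.1424^0.26 ≈ 1.3468
c* = (1 − s)·y* = (1 − 0.28) × 1.3468 ≈ 0.9697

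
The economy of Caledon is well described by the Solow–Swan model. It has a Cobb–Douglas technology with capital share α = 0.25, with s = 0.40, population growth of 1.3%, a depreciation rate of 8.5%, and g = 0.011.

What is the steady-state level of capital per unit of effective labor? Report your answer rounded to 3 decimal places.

k* ≈ 5.660

In steady state, investment equals break-even investment: s·k^α = (n + g + δ)·k.
Dividing both sides by k: k^(1−α) = s / (n + g + δ).
k^0.75 = 0.40 / (0.013 + 0.011 + 0.085) = 0.40 / 0.109 = 3.6697
k* = 3.6697^(1/0.75) ≈ 5.6603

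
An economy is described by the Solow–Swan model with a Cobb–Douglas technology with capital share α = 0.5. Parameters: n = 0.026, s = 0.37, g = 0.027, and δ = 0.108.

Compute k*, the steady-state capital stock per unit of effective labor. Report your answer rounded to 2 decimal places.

k* = 5.28

Steady state requires s·f(k) = (n + g + δ)·k, i.e. s·k^α = (n + g + δ)·k.
Dividing both sides by k: k^(1−α) = s / (n + g + δ).
k^0.5 = 0.37 / (0.026 + 0.027 + 0.108) = 0.37 / 0.161 = 2.2981
k* = 2.2981^(1/0.5) ≈ 5.2813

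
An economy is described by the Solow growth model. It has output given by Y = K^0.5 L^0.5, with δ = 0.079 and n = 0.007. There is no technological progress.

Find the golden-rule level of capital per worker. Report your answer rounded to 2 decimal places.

The golden rule sets f'(k) = n + δ, i.e. α·k^(α−1) = n + δ.
So k^(1−α) = α / (n + δ) = 0.5 / 0.086 = 5.8140.
k_gold = 5.8140^(1/0.5) ≈ 33.8026

k_gold ≈ 33.80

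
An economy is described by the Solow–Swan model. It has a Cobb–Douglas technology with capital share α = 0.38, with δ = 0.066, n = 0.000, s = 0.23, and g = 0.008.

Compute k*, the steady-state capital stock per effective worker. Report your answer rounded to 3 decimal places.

k* = 6.228

In steady state, investment equals break-even investment: s·k^α = (n + g + δ)·k.
Dividing both sides by k: k^(1−α) = s / (n + g + δ).
k^0.62 = 0.23 / (0.000 + 0.008 + 0.066) = 0.23 / 0.074 = 3.1081
k* = 3.1081^(1/0.62) ≈ 6.2280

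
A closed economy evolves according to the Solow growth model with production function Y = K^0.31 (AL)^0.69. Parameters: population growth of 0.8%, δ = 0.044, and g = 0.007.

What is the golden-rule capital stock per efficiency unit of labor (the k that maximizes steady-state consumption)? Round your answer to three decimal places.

k_gold ≈ 11.072

The golden rule sets f'(k) = n + g + δ, i.e. α·k^(α−1) = n + g + δ.
So k^(1−α) = α / (n + g + δ) = 0.31 / 0.059 = 5.2542.
k_gold = 5.2542^(1/0.69) ≈ 11.0717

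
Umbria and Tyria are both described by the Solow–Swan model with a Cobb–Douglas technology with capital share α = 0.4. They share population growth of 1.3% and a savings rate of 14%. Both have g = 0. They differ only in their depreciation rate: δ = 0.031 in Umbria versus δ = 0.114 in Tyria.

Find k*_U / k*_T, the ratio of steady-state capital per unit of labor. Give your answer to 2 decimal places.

ratio ≈ 5.85

Steady-state k* = [s/(n + δ)]^(1/(1−α)), so the ratio is [ (s_U/(n + δ)_U) / (s_T/(n + δ)_T) ]^1.6667.
s_U/(n + δ)_U = 0.14/0.044 = 3.1818; s_T/(n + δ)_T = 0.14/0.127 = 1.1024.
Ratio = (3.1818/1.1024)^1.6667 = 2.8862^1.6667 ≈ 5.8509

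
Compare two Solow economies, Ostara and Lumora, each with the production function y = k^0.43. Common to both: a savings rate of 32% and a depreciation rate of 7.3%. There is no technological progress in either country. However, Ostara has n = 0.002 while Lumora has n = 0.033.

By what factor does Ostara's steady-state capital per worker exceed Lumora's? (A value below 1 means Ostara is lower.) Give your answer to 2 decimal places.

ratio ≈ 1.83

Steady-state k* = [s/(n + δ)]^(1/(1−α)), so the ratio is [ (s_O/(n + δ)_O) / (s_L/(n + δ)_L) ]^1.7544.
s_O/(n + δ)_O = 0.32/0.075 = 4.2667; s_L/(n + δ)_L = 0.32/0.106 = 3.0189.
Ratio = (4.2667/3.0189)^1.7544 = 1.4133^1.7544 ≈ 1.8347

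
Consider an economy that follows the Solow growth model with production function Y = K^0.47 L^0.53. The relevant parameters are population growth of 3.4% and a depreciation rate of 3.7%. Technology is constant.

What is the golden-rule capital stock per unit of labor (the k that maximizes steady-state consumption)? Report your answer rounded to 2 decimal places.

k_gold ≈ 35.38

The golden rule sets f'(k) = n + δ, i.e. α·k^(α−1) = n + δ.
So k^(1−α) = α / (n + δ) = 0.47 / 0.071 = 6.6197.
k_gold = 6.6197^(1/0.53) ≈ 35.3795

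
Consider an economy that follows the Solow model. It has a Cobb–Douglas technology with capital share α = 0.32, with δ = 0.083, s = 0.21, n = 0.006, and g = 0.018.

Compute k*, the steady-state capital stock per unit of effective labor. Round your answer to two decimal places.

At the steady state, Δk = 0, so s·k^α = (n + g + δ)·k.
Dividing both sides by k: k^(1−α) = s / (n + g + δ).
k^0.68 = 0.21 / (0.006 + 0.018 + 0.083) = 0.21 / 0.107 = 1.9626
k* = 1.9626^(1/0.68) ≈ 2.6955

k* ≈ 2.70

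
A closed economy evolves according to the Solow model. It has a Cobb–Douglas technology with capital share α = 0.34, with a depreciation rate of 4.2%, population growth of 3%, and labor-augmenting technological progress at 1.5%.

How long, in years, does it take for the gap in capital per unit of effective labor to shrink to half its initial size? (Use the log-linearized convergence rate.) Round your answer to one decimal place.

Near the steady state the convergence rate is λ = (1 − α)(n + g + δ).
λ = (1 − 0.34) × 0.087 = 0.66 × 0.087 = 0.05742
Half-life = ln 2 / λ = 0.6931 / 0.05742 ≈ 12.07 years

about 12.1 years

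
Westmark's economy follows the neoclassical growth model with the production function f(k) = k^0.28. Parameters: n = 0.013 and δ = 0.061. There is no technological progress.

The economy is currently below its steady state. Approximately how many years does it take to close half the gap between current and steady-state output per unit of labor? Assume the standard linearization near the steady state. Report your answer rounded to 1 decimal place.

t_½ ≈ 13.0 years

Near the steady state the convergence rate is λ = (1 − α)(n + δ).
λ = (1 − 0.28) × 0.074 = 0.72 × 0.074 = 0.05328
Half-life = ln 2 / λ = 0.6931 / 0.05328 ≈ 13.01 years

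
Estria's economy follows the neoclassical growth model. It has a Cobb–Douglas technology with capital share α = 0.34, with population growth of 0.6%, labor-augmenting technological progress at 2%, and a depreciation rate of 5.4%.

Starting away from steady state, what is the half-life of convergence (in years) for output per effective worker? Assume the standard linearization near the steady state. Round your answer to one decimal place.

t_½ ≈ 13.1 years

Near the steady state the convergence rate is λ = (1 − α)(n + g + δ).
λ = (1 − 0.34) × 0.080 = 0.66 × 0.080 = 0.0528
Half-life = ln 2 / λ = 0.6931 / 0.0528 ≈ 13.13 years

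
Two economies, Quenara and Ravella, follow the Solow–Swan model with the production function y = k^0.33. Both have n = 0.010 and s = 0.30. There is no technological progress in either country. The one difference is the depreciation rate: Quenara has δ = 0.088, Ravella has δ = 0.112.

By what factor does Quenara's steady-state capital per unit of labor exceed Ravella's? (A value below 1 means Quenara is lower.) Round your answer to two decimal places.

Steady-state k* = [s/(n + δ)]^(1/(1−α)), so the ratio is [ (s_Q/(n + δ)_Q) / (s_R/(n + δ)_R) ]^1.4925.
s_Q/(n + δ)_Q = 0.30/0.098 = 3.0612; s_R/(n + δ)_R = 0.30/0.122 = 2.4590.
Ratio = (3.0612/2.4590)^1.4925 = 1.2449^1.4925 ≈ 1.3867

ratio ≈ 1.39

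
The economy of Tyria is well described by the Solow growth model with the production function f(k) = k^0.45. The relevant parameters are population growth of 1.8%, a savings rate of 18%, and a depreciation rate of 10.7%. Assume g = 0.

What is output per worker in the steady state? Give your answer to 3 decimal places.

y* = 1.348

In steady state, investment equals break-even investment: s·k^α = (n + δ)·k.
Rearranging, k^(1−α) = s / (n + δ).
k^0.55 = 0.18 / (0.018 + 0.107) = 0.18 / 0.125 = 1.4400
k* = 1.4400^(1/0.55) ≈ 1.9406
y* = (k*)^α = 1.9406^0.45 ≈ 1.3476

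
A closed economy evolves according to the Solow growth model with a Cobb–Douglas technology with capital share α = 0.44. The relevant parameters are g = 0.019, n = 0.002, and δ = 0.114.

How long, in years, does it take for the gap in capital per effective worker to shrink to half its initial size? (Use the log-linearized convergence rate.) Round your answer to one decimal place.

Near the steady state the convergence rate is λ = (1 − α)(n + g + δ).
λ = (1 − 0.44) × 0.135 = 0.56 × 0.135 = 0.0756
Half-life = ln 2 / λ = 0.6931 / 0.0756 ≈ 9.17 years

t_½ ≈ 9.2 years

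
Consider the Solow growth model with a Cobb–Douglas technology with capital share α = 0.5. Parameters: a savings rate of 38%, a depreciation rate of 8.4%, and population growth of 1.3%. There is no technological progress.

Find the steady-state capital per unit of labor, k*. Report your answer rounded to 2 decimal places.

k* ≈ 15.35

Steady state requires s·f(k) = (n + δ)·k, i.e. s·k^α = (n + δ)·k.
Rearranging, k^(1−α) = s / (n + δ).
k^0.5 = 0.38 / (0.013 + 0.084) = 0.38 / 0.097 = 3.9175
k* = 3.9175^(1/0.5) ≈ 15.3468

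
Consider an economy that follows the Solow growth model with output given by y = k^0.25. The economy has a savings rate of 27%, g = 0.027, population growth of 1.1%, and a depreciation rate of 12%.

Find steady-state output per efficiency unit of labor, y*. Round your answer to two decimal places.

At the steady state, Δk = 0, so s·k^α = (n + g + δ)·k.
Dividing both sides by k: k^(1−α) = s / (n + g + δ).
k^0.75 = 0.27 / (0.011 + 0.027 + 0.120) = 0.27 / 0.158 = 1.7089
k* = 1.7089^(1/0.75) ≈ 2.0431
y* = (k*)^α = 2.0431^0.25 ≈ 1.1956

y* ≈ 1.20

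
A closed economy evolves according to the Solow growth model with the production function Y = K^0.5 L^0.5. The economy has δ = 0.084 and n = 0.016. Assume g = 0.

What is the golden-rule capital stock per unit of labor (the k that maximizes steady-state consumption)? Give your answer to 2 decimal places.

The golden rule sets f'(k) = n + δ, i.e. α·k^(α−1) = n + δ.
So k^(1−α) = α / (n + δ) = 0.5 / 0.100 = 5.0000.
k_gold = 5.0000^(1/0.5) ≈ 25.0000

k_gold ≈ 25.00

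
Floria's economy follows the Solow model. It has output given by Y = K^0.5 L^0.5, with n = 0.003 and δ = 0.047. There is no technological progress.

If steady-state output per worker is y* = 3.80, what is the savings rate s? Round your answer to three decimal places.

Steady state requires s·f(k) = (n + δ)·k, i.e. s·k^α = (n + δ)·k.
Since y* = [s/(n + δ)]^(α/(1−α)), we have s/(n + δ) = (y*)^((1−α)/α) = 3.80^1 = 3.8000.
Therefore s = 3.8000 × (n + δ) = 3.8000 × 0.050 = 0.1900.

s ≈ 0.190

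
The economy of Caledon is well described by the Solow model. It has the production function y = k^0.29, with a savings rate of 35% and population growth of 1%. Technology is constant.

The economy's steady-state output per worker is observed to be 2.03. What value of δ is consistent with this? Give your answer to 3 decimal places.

In steady state, investment equals break-even investment: s·k^α = (n + δ)·k.
Since y* = [s/(n + δ)]^(α/(1−α)), we have s/(n + δ) = (y*)^((1−α)/α) = 2.03^2.4483 = 5.6603.
Therefore n + δ = s / 5.6603 = 0.35 / 5.6603 = 0.0618, so δ = 0.0618 − 0.010 = 0.0518.

δ ≈ 0.052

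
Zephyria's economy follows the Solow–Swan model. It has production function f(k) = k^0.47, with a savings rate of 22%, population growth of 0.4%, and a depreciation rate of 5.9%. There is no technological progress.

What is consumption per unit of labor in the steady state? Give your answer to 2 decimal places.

c* = 2.36

In steady state, investment equals break-even investment: s·k^α = (n + δ)·k.
Dividing both sides by k: k^(1−α) = s / (n + δ).
k^0.53 = 0.22 / (0.004 + 0.059) = 0.22 / 0.063 = 3.4921
k* = 3.4921^(1/0.53) ≈ 10.5850
y* = (k*)^α = 10.5850^0.47 ≈ 3.0311
c* = (1 − s)·y* = (1 − 0.22) × 3.0311 ≈ 2.3643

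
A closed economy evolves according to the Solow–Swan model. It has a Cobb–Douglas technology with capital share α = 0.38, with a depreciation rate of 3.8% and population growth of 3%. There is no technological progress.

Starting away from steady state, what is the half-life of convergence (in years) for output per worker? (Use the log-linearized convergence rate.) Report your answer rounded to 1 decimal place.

t_½ ≈ 16.4 years

Near the steady state the convergence rate is λ = (1 − α)(n + δ).
λ = (1 − 0.38) × 0.068 = 0.62 × 0.068 = 0.04216
Half-life = ln 2 / λ = 0.6931 / 0.04216 ≈ 16.44 years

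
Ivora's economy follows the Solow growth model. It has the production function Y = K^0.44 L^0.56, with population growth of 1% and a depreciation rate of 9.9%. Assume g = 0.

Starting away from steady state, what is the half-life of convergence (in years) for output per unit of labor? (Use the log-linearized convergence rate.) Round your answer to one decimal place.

t_½ ≈ 11.4 years

Near the steady state the convergence rate is λ = (1 − α)(n + δ).
λ = (1 − 0.44) × 0.109 = 0.56 × 0.109 = 0.06104
Half-life = ln 2 / λ = 0.6931 / 0.06104 ≈ 11.35 years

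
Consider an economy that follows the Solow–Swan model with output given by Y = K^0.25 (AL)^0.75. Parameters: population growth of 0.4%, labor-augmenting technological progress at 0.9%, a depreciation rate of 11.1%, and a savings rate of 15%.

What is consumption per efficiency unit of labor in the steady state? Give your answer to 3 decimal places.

At the steady state, Δk = 0, so s·k^α = (n + g + δ)·k.
Rearranging, k^(1−α) = s / (n + g + δ).
k^0.75 = 0.15 / (0.004 + 0.009 + 0.111) = 0.15 / 0.124 = 1.2097
k* = 1.2097^(1/0.75) ≈ 1.2890
y* = (k*)^α = 1.2890^0.25 ≈ 1.0655
c* = (1 − s)·y* = (1 − 0.15) × 1.0655 ≈ 0.9057

c* = 0.906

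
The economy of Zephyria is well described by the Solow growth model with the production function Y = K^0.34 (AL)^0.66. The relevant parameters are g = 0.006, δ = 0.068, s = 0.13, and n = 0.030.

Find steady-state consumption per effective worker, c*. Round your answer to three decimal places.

c* = 0.976

In steady state, investment equals break-even investment: s·k^α = (n + g + δ)·k.
Dividing both sides by k: k^(1−α) = s / (n + g + δ).
k^0.66 = 0.13 / (0.030 + 0.006 + 0.068) = 0.13 / 0.104 = 1.2500
k* = 1.2500^(1/0.66) ≈ 1.4023
y* = (k*)^α = 1.4023^0.34 ≈ 1.1218
c* = (1 − s)·y* = (1 − 0.13) × 1.1218 ≈ 0.9760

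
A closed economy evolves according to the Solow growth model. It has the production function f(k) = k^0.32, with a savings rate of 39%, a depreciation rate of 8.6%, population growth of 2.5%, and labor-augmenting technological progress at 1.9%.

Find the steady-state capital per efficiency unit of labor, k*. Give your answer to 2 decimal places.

k* = 5.03

In steady state, investment equals break-even investment: s·k^α = (n + g + δ)·k.
Dividing both sides by k: k^(1−α) = s / (n + g + δ).
k^0.68 = 0.39 / (0.025 + 0.019 + 0.086) = 0.39 / 0.130 = 3.0000
k* = 3.0000^(1/0.68) ≈ 5.0309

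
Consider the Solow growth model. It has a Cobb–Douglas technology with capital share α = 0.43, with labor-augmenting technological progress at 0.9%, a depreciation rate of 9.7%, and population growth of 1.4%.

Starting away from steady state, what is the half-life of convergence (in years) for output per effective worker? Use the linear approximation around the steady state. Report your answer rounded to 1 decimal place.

t_½ ≈ 10.1 years

Near the steady state the convergence rate is λ = (1 − α)(n + g + δ).
λ = (1 − 0.43) × 0.120 = 0.57 × 0.120 = 0.0684
Half-life = ln 2 / λ = 0.6931 / 0.0684 ≈ 10.13 years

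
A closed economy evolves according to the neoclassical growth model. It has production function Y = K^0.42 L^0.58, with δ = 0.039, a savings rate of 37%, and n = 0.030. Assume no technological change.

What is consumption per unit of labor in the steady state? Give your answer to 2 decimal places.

Steady state requires s·f(k) = (n + δ)·k, i.e. s·k^α = (n + δ)·k.
Rearranging, k^(1−α) = s / (n + δ).
k^0.58 = 0.37 / (0.030 + 0.039) = 0.37 / 0.069 = 5.3623
k* = 5.3623^(1/0.58) ≈ 18.0926
y* = (k*)^α = 18.0926^0.42 ≈ 3.3740
c* = (1 − s)·y* = (1 − 0.37) × 3.3740 ≈ 2.1256

c* ≈ 2.13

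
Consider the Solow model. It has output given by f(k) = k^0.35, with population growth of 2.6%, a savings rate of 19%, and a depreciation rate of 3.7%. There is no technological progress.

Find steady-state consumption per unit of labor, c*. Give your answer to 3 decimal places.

c* = 1.468

At the steady state, Δk = 0, so s·k^α = (n + δ)·k.
Rearranging, k^(1−α) = s / (n + δ).
k^0.65 = 0.19 / (0.026 + 0.037) = 0.19 / 0.063 = 3.0159
k* = 3.0159^(1/0.65) ≈ 5.4647
y* = (k*)^α = 5.4647^0.35 ≈ 1.8120
c* = (1 − s)·y* = (1 − 0.19) × 1.8120 ≈ 1.4677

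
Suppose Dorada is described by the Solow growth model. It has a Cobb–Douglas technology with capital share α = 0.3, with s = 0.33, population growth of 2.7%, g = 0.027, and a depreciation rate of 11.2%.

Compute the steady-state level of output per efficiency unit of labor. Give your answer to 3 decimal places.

Steady state requires s·f(k) = (n + g + δ)·k, i.e. s·k^α = (n + g + δ)·k.
Rearranging, k^(1−α) = s / (n + g + δ).
k^0.7 = 0.33 / (0.027 + 0.027 + 0.112) = 0.33 / 0.166 = 1.9880
k* = 1.9880^(1/0.7) ≈ 2.6688
y* = (k*)^α = 2.6688^0.3 ≈ 1.3424

y* ≈ 1.342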